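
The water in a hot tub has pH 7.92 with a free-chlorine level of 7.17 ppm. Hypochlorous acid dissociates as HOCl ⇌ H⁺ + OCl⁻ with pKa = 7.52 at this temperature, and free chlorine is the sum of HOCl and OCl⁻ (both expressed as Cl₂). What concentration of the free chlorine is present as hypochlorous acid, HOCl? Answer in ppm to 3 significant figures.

[OCl⁻]/[HOCl] = 10^(pH − pKa) = 10^(7.92 − 7.52) = 10^0.40 = 2.512.
Fraction as HOCl = 1 / (1 + 2.512) = 0.2847.
HOCl = 0.2847 × 7.17 ppm = 2.042 ppm.

2.04 ppm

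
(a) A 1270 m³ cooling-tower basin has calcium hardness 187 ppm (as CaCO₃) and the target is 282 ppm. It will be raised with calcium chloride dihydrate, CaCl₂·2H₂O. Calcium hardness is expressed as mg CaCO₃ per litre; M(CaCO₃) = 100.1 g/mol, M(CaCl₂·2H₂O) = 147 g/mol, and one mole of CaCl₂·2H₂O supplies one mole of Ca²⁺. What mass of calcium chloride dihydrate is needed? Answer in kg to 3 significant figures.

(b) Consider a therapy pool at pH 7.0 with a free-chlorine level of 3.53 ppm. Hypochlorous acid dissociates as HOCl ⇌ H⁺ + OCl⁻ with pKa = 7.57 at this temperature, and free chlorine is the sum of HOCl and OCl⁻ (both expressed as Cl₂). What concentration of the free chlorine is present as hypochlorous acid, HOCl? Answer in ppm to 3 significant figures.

(a) Volume: 1270 m³ = 1,270,000 L.
(a) Hardness to add: (282 − 187) = 95 mg/L as CaCO₃ × 1,270,000 L = 120,600 g as CaCO₃.
(a) Moles of Ca²⁺ (1 mol Ca²⁺ ≡ 1 mol CaCO₃): 120,600 / 100.1 g/mol = 1205 mol.
(a) Mass of CaCl₂·2H₂O: 1205 × 147 = 177,200 g.

(b) [OCl⁻]/[HOCl] = 10^(pH − pKa) = 10^(7.0 − 7.57) = 10^-0.57 = 0.2692.
(b) Fraction as HOCl = 1 / (1 + 0.2692) = 0.7879.
(b) HOCl = 0.7879 × 3.53 ppm = 2.781 ppm.

(a) 177 kg; (b) 2.78 ppm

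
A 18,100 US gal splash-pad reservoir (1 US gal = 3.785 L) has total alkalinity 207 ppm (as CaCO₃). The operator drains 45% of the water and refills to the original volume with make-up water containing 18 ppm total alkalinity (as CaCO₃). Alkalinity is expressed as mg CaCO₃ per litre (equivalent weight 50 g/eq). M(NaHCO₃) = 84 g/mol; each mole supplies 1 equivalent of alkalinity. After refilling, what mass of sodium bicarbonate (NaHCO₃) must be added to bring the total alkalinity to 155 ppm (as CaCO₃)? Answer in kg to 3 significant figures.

Volume: 18,100 US gal × 3.785 L/gal = 68,508 L.
After draining 45% and refilling: 207 × 0.55 + 18 × 0.45 = 121.95 ppm.
Deficit to target: 155 − 121.95 = 33.05 mg/L.
As CaCO₃: 33.05 mg/L × 68,508 L = 2264 g; ÷ 50 g/eq ÷ 1 = 45.28 mol NaHCO₃.
Mass: 45.28 × 84 = 3804 g.

3.80 kg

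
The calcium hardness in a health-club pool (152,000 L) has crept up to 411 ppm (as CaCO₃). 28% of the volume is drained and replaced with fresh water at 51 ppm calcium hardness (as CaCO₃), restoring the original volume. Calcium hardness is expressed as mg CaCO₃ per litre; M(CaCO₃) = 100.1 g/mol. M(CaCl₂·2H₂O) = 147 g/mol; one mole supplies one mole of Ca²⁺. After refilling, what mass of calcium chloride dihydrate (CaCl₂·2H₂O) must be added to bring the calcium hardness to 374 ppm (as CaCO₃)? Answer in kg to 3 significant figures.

14.2 kg

After draining 28% and refilling: 411 × 0.72 + 51 × 0.28 = 310.2 ppm.
Deficit to target: 374 − 310.2 = 63.8 mg/L.
As CaCO₃: 63.8 mg/L × 152,000 L = 9698 g; ÷ 100.1 = 96.88 mol Ca²⁺.
Mass: 96.88 × 147 = 14,240 g.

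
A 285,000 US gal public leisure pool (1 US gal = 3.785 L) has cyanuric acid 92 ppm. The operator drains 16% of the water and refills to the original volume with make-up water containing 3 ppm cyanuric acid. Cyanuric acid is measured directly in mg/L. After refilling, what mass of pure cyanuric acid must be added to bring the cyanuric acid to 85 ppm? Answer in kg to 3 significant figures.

7.81 kg

Volume: 285,000 US gal × 3.785 L/gal = 1,078,725 L.
After draining 16% and refilling: 92 × 0.84 + 3 × 0.16 = 77.76 ppm.
Deficit to target: 85 − 77.76 = 7.24 mg/L.
Mass: 7.24 mg/L × 1,078,725 L = 7810 g cyanuric acid.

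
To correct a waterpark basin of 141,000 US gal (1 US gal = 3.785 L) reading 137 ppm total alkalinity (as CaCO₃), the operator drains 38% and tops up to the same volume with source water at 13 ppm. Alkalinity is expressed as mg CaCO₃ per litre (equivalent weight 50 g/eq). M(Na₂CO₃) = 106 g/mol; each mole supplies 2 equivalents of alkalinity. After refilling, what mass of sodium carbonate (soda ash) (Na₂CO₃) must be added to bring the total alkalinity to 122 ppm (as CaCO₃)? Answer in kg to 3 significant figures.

18.2 kg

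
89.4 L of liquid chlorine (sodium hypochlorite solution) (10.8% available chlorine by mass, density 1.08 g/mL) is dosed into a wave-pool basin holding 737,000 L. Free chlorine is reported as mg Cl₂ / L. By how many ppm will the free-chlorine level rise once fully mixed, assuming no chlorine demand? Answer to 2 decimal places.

14.15 ppm

Mass of solution: 89.4 L × 1000 mL/L × 1.08 g/mL = 96,550 g.
Available chlorine delivered: 96,550 g × 0.108 = 10,430 g as Cl₂.
Concentration rise: 10,430 g / 737,000 L = 14.15 mg/L = 14.15 ppm.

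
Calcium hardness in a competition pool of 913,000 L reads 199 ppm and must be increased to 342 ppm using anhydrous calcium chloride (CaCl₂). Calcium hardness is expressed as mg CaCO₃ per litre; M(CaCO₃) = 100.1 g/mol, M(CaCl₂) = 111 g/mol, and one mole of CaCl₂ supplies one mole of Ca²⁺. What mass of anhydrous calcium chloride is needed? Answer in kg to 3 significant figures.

145 kg

Hardness to add: (342 − 199) = 143 mg/L as CaCO₃ × 913,000 L = 130,600 g as CaCO₃.
Moles of Ca²⁺ (1 mol Ca²⁺ ≡ 1 mol CaCO₃): 130,600 / 100.1 g/mol = 1304 mol.
Mass of CaCl₂: 1304 × 111 = 144,800 g.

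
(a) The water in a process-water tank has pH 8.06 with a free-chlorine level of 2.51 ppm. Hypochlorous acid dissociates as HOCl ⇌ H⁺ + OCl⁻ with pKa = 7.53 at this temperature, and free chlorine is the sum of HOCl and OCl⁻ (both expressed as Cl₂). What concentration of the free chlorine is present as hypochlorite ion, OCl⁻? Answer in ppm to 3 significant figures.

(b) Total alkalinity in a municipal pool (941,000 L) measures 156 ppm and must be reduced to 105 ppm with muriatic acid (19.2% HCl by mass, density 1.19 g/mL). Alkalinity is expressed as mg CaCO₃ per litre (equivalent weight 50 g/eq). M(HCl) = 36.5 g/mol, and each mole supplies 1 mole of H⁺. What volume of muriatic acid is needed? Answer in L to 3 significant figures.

(a) [OCl⁻]/[HOCl] = 10^(pH − pKa) = 10^(8.06 − 7.53) = 10^0.53 = 3.388.
(a) Fraction as HOCl = 1 / (1 + 3.388) = 0.2279.
(a) OCl⁻ = (1 − 0.2279) × 2.51 ppm = 1.938 ppm.

(b) Alkalinity to neutralize: (156 − 105) = 51 mg/L as CaCO₃ × 941,000 L = 47,990 g as CaCO₃.
(b) Equivalents of H⁺ required: 47,990 ÷ 50 g/eq = 959.8 eq = 959.8 mol HCl.
(b) Mass of HCl: 959.8 × 36.5 = 35,030 g.
(b) Mass of 19.2% solution: 35,030 / 0.192 = 182,500 g.
(b) Volume: 182,500 g ÷ 1.19 g/mL = 153,300 mL.

(a) 1.94 ppm; (b) 153 L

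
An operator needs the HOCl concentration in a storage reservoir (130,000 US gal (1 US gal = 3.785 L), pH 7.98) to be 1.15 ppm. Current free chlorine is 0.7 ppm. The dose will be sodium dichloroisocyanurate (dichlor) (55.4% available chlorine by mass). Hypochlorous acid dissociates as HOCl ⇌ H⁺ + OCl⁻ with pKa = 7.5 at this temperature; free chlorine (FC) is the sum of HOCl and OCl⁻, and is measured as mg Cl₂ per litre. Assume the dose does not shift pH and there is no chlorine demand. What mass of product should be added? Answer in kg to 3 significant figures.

3.48 kg

Volume: 130,000 US gal × 3.785 L/gal = 492,050 L.
[OCl⁻]/[HOCl] = 10^(pH − pKa) = 10^(7.98 − 7.5) = 3.02; fraction as HOCl = 1/(1 + 3.02) = 0.2488.
Free chlorine required for 1.15 ppm HOCl: 1.15 / 0.2488 = 4.623 ppm.
FC to add: 4.623 − 0.7 = 3.923 mg/L as Cl₂.
Cl₂ equivalent: 3.923 mg/L × 492,050 L = 1930 g.
Product at 55.4% available Cl: 1930 / 0.554 = 3484 g.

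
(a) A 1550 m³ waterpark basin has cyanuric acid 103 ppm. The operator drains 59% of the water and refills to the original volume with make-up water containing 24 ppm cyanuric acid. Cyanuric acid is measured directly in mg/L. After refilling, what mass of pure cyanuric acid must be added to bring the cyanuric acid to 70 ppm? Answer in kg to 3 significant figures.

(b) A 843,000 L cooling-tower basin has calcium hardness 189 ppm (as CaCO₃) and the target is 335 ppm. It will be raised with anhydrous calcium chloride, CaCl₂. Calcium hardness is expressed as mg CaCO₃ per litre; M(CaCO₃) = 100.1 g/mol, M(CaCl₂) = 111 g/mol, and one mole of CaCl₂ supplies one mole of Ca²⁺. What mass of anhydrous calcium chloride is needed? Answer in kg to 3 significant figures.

(a) 21.1 kg; (b) 136 kg

(a) Volume: 1550 m³ = 1,550,000 L.
(a) After draining 59% and refilling: 103 × 0.41 + 24 × 0.59 = 56.39 ppm.
(a) Deficit to target: 70 − 56.39 = 13.61 mg/L.
(a) Mass: 13.61 mg/L × 1,550,000 L = 21,100 g cyanuric acid.

(b) Hardness to add: (335 − 189) = 146 mg/L as CaCO₃ × 843,000 L = 123,100 g as CaCO₃.
(b) Moles of Ca²⁺ (1 mol Ca²⁺ ≡ 1 mol CaCO₃): 123,100 / 100.1 g/mol = 1230 mol.
(b) Mass of CaCl₂: 1230 × 111 = 136,500 g.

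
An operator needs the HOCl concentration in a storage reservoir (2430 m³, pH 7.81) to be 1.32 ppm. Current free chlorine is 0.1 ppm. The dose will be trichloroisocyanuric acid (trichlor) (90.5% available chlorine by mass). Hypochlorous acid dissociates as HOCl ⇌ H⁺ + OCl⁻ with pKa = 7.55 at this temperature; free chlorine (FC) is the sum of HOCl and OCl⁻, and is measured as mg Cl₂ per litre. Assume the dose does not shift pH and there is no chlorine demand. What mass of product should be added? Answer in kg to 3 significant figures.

Volume: 2430 m³ = 2,430,000 L.
[OCl⁻]/[HOCl] = 10^(pH − pKa) = 10^(7.81 − 7.55) = 1.82; fraction as HOCl = 1/(1 + 1.82) = 0.3546.
Free chlorine required for 1.32 ppm HOCl: 1.32 / 0.3546 = 3.722 ppm.
FC to add: 3.722 − 0.1 = 3.622 mg/L as Cl₂.
Cl₂ equivalent: 3.622 mg/L × 2,430,000 L = 8801 g.
Product at 90.5% available Cl: 8801 / 0.905 = 9725 g.

9.73 kg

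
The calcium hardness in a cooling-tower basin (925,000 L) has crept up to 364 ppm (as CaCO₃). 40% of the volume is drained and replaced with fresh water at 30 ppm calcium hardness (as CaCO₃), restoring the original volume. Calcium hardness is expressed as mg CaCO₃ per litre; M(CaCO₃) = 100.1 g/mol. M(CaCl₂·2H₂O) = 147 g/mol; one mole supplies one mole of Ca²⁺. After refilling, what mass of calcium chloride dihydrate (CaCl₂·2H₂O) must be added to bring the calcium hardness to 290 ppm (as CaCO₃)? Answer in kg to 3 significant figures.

81.0 kg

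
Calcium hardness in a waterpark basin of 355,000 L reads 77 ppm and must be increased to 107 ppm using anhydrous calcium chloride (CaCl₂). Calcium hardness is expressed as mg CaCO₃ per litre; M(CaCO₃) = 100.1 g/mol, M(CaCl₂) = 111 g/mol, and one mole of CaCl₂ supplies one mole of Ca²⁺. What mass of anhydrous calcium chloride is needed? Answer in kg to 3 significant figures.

11.8 kg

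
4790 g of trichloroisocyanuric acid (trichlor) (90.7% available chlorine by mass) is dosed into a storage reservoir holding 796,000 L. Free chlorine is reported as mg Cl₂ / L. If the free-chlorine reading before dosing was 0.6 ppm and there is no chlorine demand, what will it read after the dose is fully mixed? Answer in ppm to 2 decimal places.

6.06 ppm

Available chlorine delivered: 4790 g × 0.907 = 4345 g as Cl₂.
Concentration rise: 4345 g / 796,000 L = 5.458 mg/L = 5.46 ppm.
Final FC: 0.6 + 5.46 = 6.06 ppm.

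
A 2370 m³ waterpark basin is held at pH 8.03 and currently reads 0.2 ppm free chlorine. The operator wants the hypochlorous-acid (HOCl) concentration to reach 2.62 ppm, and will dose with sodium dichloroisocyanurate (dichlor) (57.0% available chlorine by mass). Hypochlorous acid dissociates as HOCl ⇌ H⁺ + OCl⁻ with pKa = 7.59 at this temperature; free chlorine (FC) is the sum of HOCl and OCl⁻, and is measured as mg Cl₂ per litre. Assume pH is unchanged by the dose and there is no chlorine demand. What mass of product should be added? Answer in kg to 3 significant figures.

40.1 kg

Volume: 2370 m³ = 2,370,000 L.
[OCl⁻]/[HOCl] = 10^(pH − pKa) = 10^(8.03 − 7.59) = 2.754; fraction as HOCl = 1/(1 + 2.754) = 0.2664.
Free chlorine required for 2.62 ppm HOCl: 2.62 / 0.2664 = 9.836 ppm.
FC to add: 9.836 − 0.2 = 9.636 mg/L as Cl₂.
Cl₂ equivalent: 9.636 mg/L × 2,370,000 L = 22,840 g.
Product at 57.0% available Cl: 22,840 / 0.57 = 40,070 g.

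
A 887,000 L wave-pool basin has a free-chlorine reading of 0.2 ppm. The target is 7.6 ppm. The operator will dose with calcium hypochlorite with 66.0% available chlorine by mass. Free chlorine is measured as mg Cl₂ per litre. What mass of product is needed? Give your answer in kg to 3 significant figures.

9.95 kg

Chlorine deficit: 7.6 − 0.2 = 7.4 ppm = 7.4 mg/L as Cl₂.
Cl₂ equivalent needed: 7.4 mg/L × 887,000 L = 6,564,000 mg = 6564 g.
Product at 66.0% available chlorine: 6564 / 0.66 = 9945 g.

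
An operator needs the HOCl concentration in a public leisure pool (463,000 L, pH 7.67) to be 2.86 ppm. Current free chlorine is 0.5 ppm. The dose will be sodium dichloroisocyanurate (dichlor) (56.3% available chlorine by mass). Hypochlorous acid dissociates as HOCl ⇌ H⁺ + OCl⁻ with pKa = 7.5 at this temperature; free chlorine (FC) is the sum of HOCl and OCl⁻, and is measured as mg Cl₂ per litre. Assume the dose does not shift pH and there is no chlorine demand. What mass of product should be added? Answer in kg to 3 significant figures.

[OCl⁻]/[HOCl] = 10^(pH − pKa) = 10^(7.67 − 7.5) = 1.479; fraction as HOCl = 1/(1 + 1.479) = 0.4034.
Free chlorine required for 2.86 ppm HOCl: 2.86 / 0.4034 = 7.09 ppm.
FC to add: 7.09 − 0.5 = 6.59 mg/L as Cl₂.
Cl₂ equivalent: 6.59 mg/L × 463,000 L = 3051 g.
Product at 56.3% available Cl: 3051 / 0.563 = 5420 g.

5.42 kg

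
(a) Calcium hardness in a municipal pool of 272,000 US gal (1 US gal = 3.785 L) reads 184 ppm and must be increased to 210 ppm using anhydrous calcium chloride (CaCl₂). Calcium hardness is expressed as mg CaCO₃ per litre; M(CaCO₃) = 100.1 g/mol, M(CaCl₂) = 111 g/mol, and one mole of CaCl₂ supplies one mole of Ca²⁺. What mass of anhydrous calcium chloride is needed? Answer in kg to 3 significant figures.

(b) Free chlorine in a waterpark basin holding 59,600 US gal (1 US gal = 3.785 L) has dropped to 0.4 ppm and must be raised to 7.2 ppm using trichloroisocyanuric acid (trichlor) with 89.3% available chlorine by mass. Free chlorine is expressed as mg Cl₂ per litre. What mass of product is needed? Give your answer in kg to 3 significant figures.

(a) 29.7 kg; (b) 1.72 kg

(a) Volume: 272,000 US gal × 3.785 L/gal = 1,029,520 L.
(a) Hardness to add: (210 − 184) = 26 mg/L as CaCO₃ × 1,029,520 L = 26,770 g as CaCO₃.
(a) Moles of Ca²⁺ (1 mol Ca²⁺ ≡ 1 mol CaCO₃): 26,770 / 100.1 g/mol = 267.4 mol.
(a) Mass of CaCl₂: 267.4 × 111 = 29,680 g.

(b) Volume: 59,600 US gal × 3.785 L/gal = 225,586 L.
(b) Chlorine deficit: 7.2 − 0.4 = 6.8 ppm = 6.8 mg/L as Cl₂.
(b) Cl₂ equivalent needed: 6.8 mg/L × 225,586 L = 1,534,000 mg = 1534 g.
(b) Product at 89.3% available chlorine: 1534 / 0.893 = 1718 g.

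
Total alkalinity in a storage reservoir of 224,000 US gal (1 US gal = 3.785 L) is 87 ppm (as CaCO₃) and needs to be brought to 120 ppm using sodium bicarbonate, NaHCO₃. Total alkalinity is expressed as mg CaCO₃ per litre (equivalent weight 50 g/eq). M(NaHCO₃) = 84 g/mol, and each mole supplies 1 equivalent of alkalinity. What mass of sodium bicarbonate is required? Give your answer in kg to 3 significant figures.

47.0 kg

Volume: 224,000 US gal × 3.785 L/gal = 847,840 L.
Alkalinity to add: (120 − 87) = 33 mg/L as CaCO₃ × 847,840 L = 27,980 g as CaCO₃.
Equivalents: 27,980 g ÷ 50 g/eq = 559.6 eq.
NaHCO₃ supplies 1 eq per mole → 559.6 mol.
Mass: 559.6 mol × 84 g/mol = 47,000 g.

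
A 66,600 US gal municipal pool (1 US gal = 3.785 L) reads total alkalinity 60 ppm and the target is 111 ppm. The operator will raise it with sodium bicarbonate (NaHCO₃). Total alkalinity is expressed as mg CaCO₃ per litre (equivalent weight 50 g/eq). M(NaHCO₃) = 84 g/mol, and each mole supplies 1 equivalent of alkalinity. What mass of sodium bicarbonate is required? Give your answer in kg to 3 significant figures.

21.6 kg

Volume: 66,600 US gal × 3.785 L/gal = 252,081 L.
Alkalinity to add: (111 − 60) = 51 mg/L as CaCO₃ × 252,081 L = 12,860 g as CaCO₃.
Equivalents: 12,860 g ÷ 50 g/eq = 257.1 eq.
NaHCO₃ supplies 1 eq per mole → 257.1 mol.
Mass: 257.1 mol × 84 g/mol = 21,600 g.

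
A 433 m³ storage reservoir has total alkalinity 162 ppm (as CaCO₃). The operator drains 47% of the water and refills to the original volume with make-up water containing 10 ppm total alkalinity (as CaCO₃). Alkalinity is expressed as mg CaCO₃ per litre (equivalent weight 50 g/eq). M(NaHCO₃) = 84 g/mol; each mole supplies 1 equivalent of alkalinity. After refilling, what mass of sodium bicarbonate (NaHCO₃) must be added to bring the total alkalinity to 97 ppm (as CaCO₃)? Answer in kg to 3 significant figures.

4.68 kg

Volume: 433 m³ = 433,000 L.
After draining 47% and refilling: 162 × 0.53 + 10 × 0.47 = 90.56 ppm.
Deficit to target: 97 − 90.56 = 6.44 mg/L.
As CaCO₃: 6.44 mg/L × 433,000 L = 2789 g; ÷ 50 g/eq ÷ 1 = 55.77 mol NaHCO₃.
Mass: 55.77 × 84 = 4685 g.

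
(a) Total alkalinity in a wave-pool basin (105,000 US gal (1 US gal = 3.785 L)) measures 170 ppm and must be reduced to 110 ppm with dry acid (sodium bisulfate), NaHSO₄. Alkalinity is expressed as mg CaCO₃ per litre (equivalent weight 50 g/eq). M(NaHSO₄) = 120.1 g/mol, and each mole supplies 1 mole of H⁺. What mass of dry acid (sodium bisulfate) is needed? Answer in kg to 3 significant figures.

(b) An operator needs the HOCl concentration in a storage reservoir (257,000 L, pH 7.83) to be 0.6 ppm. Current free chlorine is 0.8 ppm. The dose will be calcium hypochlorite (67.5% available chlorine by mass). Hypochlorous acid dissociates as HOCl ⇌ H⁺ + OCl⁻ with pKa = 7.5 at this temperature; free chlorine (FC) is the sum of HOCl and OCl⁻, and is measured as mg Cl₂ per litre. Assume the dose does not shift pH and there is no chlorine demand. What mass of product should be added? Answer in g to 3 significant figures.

(a) 57.3 kg; (b) 412 g

(a) Volume: 105,000 US gal × 3.785 L/gal = 397,425 L.
(a) Alkalinity to neutralize: (170 − 110) = 60 mg/L as CaCO₃ × 397,425 L = 23,850 g as CaCO₃.
(a) Equivalents of H⁺ required: 23,850 ÷ 50 g/eq = 476.9 eq = 476.9 mol NaHSO₄.
(a) Mass of NaHSO₄: 476.9 × 120.1 = 57,280 g.

(b) [OCl⁻]/[HOCl] = 10^(pH − pKa) = 10^(7.83 − 7.5) = 2.138; fraction as HOCl = 1/(1 + 2.138) = 0.3187.
(b) Free chlorine required for 0.6 ppm HOCl: 0.6 / 0.3187 = 1.883 ppm.
(b) FC to add: 1.883 − 0.8 = 1.083 mg/L as Cl₂.
(b) Cl₂ equivalent: 1.083 mg/L × 257,000 L = 278.3 g.
(b) Product at 67.5% available Cl: 278.3 / 0.675 = 412.3 g.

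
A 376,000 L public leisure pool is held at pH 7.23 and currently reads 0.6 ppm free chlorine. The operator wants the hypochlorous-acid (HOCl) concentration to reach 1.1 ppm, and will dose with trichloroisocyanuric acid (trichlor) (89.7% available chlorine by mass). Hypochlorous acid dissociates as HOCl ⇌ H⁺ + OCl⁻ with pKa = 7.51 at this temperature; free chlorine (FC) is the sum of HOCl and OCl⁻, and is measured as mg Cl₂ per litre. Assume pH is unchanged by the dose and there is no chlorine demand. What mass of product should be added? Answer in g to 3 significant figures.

[OCl⁻]/[HOCl] = 10^(pH − pKa) = 10^(7.23 − 7.51) = 0.5248; fraction as HOCl = 1/(1 + 0.5248) = 0.6558.
Free chlorine required for 1.1 ppm HOCl: 1.1 / 0.6558 = 1.677 ppm.
FC to add: 1.677 − 0.6 = 1.077 mg/L as Cl₂.
Cl₂ equivalent: 1.077 mg/L × 376,000 L = 405.1 g.
Product at 89.7% available Cl: 405.1 / 0.897 = 451.6 g.

452 g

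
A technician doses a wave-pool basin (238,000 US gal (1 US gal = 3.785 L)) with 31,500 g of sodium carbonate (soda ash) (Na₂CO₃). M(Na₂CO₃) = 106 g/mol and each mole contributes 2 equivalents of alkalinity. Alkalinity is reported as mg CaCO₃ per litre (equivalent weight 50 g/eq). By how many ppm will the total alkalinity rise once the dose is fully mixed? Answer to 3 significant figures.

33.0 ppm

Volume: 238,000 US gal × 3.785 L/gal = 900,830 L.
Moles of Na₂CO₃: 31,500 g ÷ 106 g/mol = 297.2 mol → 594.3 eq of alkalinity.
As CaCO₃: 594.3 eq × 50 g/eq = 29,720 g.
Rise: 29,720 g / 900,830 L × 1000 = 32.99 mg/L.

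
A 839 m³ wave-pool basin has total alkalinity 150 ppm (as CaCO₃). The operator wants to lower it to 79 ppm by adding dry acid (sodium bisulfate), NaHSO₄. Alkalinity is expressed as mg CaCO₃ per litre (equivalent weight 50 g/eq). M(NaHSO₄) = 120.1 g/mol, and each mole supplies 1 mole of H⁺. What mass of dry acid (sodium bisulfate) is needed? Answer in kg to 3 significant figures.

Volume: 839 m³ = 839,000 L.
Alkalinity to neutralize: (150 − 79) = 71 mg/L as CaCO₃ × 839,000 L = 59,570 g as CaCO₃.
Equivalents of H⁺ required: 59,570 ÷ 50 g/eq = 1191 eq = 1191 mol NaHSO₄.
Mass of NaHSO₄: 1191 × 120.1 = 143,100 g.

143 kg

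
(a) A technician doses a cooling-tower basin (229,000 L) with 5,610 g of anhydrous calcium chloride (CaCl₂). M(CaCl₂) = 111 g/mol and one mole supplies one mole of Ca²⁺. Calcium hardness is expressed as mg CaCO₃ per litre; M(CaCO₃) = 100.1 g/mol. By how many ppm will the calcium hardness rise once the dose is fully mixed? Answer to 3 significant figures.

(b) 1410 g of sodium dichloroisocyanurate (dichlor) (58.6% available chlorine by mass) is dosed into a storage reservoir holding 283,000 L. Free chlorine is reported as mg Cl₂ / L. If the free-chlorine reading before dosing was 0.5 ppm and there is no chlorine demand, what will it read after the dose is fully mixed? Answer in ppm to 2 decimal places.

(a) 22.1 ppm; (b) 3.42 ppm

(a) Moles of Ca²⁺: 5,610 g ÷ 111 g/mol = 50.54 mol.
(a) As CaCO₃: 50.54 mol × 100.1 g/mol = 5059 g.
(a) Rise: 5059 g / 229,000 L × 1000 = 22.09 mg/L.

(b) Available chlorine delivered: 1410 g × 0.586 = 826.3 g as Cl₂.
(b) Concentration rise: 826.3 g / 283,000 L = 2.92 mg/L = 2.92 ppm.
(b) Final FC: 0.5 + 2.92 = 3.42 ppm.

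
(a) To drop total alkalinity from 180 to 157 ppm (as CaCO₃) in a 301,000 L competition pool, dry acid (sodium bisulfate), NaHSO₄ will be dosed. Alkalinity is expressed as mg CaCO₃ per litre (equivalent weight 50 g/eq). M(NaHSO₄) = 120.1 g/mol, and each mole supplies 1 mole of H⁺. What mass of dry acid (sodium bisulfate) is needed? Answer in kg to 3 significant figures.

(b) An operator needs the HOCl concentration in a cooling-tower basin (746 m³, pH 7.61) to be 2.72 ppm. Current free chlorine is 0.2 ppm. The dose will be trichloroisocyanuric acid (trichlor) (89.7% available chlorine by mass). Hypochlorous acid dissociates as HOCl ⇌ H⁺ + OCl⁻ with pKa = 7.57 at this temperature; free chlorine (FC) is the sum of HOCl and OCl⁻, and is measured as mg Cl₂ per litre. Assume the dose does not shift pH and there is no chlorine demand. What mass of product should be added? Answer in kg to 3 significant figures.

(a) 16.6 kg; (b) 4.58 kg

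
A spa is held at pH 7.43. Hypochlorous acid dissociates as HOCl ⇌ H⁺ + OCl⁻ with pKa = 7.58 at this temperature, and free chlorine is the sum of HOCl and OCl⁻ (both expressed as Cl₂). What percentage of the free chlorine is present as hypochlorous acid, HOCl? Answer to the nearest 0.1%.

58.5%

[OCl⁻]/[HOCl] = 10^(pH − pKa) = 10^(7.43 − 7.58) = 10^-0.15 = 0.7079.
Fraction as HOCl = 1 / (1 + 0.7079) = 0.5855.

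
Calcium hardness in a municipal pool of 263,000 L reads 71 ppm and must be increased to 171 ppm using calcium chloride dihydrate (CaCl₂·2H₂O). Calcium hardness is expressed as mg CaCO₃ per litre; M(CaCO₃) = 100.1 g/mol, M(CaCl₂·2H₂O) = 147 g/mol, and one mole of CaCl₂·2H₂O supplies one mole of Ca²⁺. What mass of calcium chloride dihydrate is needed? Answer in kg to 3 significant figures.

Hardness to add: (171 − 71) = 100 mg/L as CaCO₃ × 263,000 L = 26,300 g as CaCO₃.
Moles of Ca²⁺ (1 mol Ca²⁺ ≡ 1 mol CaCO₃): 26,300 / 100.1 g/mol = 262.7 mol.
Mass of CaCl₂·2H₂O: 262.7 × 147 = 38,620 g.

38.6 kg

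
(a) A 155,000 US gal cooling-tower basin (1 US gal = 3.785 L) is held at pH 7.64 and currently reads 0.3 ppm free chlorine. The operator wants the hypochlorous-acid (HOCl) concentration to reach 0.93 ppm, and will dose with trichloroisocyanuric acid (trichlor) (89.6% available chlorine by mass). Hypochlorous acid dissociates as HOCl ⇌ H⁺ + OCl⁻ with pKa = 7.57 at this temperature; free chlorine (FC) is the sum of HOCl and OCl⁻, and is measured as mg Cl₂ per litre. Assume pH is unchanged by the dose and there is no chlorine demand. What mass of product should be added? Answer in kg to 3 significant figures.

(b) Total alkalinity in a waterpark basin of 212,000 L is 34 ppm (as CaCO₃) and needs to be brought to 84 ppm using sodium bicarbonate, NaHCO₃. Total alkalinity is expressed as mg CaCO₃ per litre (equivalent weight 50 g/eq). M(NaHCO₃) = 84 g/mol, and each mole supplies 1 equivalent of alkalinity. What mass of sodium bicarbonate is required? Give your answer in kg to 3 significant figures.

(a) 1.13 kg; (b) 17.8 kg

(a) Volume: 155,000 US gal × 3.785 L/gal = 586,675 L.
(a) [OCl⁻]/[HOCl] = 10^(pH − pKa) = 10^(7.64 − 7.57) = 1.175; fraction as HOCl = 1/(1 + 1.175) = 0.4598.
(a) Free chlorine required for 0.93 ppm HOCl: 0.93 / 0.4598 = 2.023 ppm.
(a) FC to add: 2.023 − 0.3 = 1.723 mg/L as Cl₂.
(a) Cl₂ equivalent: 1.723 mg/L × 586,675 L = 1011 g.
(a) Product at 89.6% available Cl: 1011 / 0.896 = 1128 g.

(b) Alkalinity to add: (84 − 34) = 50 mg/L as CaCO₃ × 212,000 L = 10,600 g as CaCO₃.
(b) Equivalents: 10,600 g ÷ 50 g/eq = 212 eq.
(b) NaHCO₃ supplies 1 eq per mole → 212 mol.
(b) Mass: 212 mol × 84 g/mol = 17,810 g.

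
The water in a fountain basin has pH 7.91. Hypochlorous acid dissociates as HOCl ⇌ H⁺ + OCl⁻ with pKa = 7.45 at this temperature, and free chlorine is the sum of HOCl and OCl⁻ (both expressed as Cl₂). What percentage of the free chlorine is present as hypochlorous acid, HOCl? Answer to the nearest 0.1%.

25.7%

[OCl⁻]/[HOCl] = 10^(pH − pKa) = 10^(7.91 − 7.45) = 10^0.46 = 2.884.
Fraction as HOCl = 1 / (1 + 2.884) = 0.2575.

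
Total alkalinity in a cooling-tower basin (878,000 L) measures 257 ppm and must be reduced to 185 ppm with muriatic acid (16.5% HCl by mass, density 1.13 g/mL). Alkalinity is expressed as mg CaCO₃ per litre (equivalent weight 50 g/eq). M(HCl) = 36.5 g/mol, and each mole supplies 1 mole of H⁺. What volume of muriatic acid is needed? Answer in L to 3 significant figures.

248 L

Alkalinity to neutralize: (257 − 185) = 72 mg/L as CaCO₃ × 878,000 L = 63,220 g as CaCO₃.
Equivalents of H⁺ required: 63,220 ÷ 50 g/eq = 1264 eq = 1264 mol HCl.
Mass of HCl: 1264 × 36.5 = 46,150 g.
Mass of 16.5% solution: 46,150 / 0.165 = 279,700 g.
Volume: 279,700 g ÷ 1.13 g/mL = 247,500 mL.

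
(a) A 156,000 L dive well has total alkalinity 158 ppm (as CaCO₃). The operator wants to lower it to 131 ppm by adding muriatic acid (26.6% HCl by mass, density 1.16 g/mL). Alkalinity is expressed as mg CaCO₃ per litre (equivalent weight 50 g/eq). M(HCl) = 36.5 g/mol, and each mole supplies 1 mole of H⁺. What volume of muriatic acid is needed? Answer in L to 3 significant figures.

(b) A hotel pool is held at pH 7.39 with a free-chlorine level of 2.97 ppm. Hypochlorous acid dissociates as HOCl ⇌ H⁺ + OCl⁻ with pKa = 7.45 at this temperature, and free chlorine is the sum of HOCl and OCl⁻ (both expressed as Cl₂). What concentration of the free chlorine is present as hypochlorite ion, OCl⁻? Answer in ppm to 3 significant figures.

(a) 9.96 L; (b) 1.38 ppm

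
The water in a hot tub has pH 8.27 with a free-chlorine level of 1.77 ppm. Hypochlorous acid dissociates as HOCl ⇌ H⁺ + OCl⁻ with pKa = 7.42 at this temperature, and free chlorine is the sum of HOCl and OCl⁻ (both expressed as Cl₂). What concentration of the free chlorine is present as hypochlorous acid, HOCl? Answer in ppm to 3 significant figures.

0.219 ppm

[OCl⁻]/[HOCl] = 10^(pH − pKa) = 10^(8.27 − 7.42) = 10^0.85 = 7.079.
Fraction as HOCl = 1 / (1 + 7.079) = 0.1238.
HOCl = 0.1238 × 1.77 ppm = 0.2191 ppm.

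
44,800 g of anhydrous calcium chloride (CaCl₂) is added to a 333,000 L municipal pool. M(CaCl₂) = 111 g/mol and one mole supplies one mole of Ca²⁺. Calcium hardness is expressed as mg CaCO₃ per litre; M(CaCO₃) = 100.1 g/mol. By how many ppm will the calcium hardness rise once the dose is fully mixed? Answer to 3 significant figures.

121 ppm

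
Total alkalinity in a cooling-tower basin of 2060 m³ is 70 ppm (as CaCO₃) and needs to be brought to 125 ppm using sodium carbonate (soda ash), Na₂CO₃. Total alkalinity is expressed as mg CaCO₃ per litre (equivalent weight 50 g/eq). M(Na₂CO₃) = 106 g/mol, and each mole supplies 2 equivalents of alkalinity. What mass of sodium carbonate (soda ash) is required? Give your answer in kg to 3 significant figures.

Volume: 2060 m³ = 2,060,000 L.
Alkalinity to add: (125 − 70) = 55 mg/L as CaCO₃ × 2,060,000 L = 113,300 g as CaCO₃.
Equivalents: 113,300 g ÷ 50 g/eq = 2266 eq.
Each mole of Na₂CO₃ supplies 2 eq, so 2266 / 2 = 1133 mol.
Mass: 1133 mol × 106 g/mol = 120,100 g.

120 kg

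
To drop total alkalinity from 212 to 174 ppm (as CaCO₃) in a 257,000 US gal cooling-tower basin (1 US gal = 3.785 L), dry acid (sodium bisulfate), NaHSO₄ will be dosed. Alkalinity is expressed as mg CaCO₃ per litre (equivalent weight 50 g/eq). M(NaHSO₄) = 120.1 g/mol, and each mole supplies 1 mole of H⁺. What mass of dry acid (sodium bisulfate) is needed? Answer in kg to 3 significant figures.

Volume: 257,000 US gal × 3.785 L/gal = 972,745 L.
Alkalinity to neutralize: (212 − 174) = 38 mg/L as CaCO₃ × 972,745 L = 36,960 g as CaCO₃.
Equivalents of H⁺ required: 36,960 ÷ 50 g/eq = 739.3 eq = 739.3 mol NaHSO₄.
Mass of NaHSO₄: 739.3 × 120.1 = 88,790 g.

88.8 kg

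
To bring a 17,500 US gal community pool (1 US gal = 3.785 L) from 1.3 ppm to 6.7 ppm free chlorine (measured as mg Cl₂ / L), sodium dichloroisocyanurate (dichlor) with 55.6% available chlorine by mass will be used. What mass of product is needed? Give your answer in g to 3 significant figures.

643 g

Volume: 17,500 US gal × 3.785 L/gal = 66,238 L.
Chlorine deficit: 6.7 − 1.3 = 5.4 ppm = 5.4 mg/L as Cl₂.
Cl₂ equivalent needed: 5.4 mg/L × 66,238 L = 357,700 mg = 357.7 g.
Product at 55.6% available chlorine: 357.7 / 0.556 = 643.3 g.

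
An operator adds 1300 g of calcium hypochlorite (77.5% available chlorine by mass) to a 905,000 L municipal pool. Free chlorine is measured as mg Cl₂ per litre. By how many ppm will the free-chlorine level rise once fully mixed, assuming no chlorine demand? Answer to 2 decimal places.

1.11 ppm

Available chlorine delivered: 1300 g × 0.775 = 1008 g as Cl₂.
Concentration rise: 1008 g / 905,000 L = 1.113 mg/L = 1.11 ppm.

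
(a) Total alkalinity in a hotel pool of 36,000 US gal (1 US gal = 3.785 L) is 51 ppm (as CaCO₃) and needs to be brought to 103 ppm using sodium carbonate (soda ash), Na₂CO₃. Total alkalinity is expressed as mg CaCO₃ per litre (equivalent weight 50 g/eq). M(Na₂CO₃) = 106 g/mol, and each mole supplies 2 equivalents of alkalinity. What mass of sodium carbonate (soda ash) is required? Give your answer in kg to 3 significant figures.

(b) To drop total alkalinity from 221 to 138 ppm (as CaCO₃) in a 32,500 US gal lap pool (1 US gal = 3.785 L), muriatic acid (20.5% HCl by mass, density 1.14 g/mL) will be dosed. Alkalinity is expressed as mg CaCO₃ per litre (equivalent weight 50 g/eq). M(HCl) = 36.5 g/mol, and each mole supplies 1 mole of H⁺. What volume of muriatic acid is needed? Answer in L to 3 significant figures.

(a) Volume: 36,000 US gal × 3.785 L/gal = 136,260 L.
(a) Alkalinity to add: (103 − 51) = 52 mg/L as CaCO₃ × 136,260 L = 7086 g as CaCO₃.
(a) Equivalents: 7086 g ÷ 50 g/eq = 141.7 eq.
(a) Each mole of Na₂CO₃ supplies 2 eq, so 141.7 / 2 = 70.86 mol.
(a) Mass: 70.86 mol × 106 g/mol = 7511 g.

(b) Volume: 32,500 US gal × 3.785 L/gal = 123,012 L.
(b) Alkalinity to neutralize: (221 − 138) = 83 mg/L as CaCO₃ × 123,012 L = 10,210 g as CaCO₃.
(b) Equivalents of H⁺ required: 10,210 ÷ 50 g/eq = 204.2 eq = 204.2 mol HCl.
(b) Mass of HCl: 204.2 × 36.5 = 7453 g.
(b) Mass of 20.5% solution: 7453 / 0.205 = 36,360 g.
(b) Volume: 36,360 g ÷ 1.14 g/mL = 31,890 mL.

(a) 7.51 kg; (b) 31.9 L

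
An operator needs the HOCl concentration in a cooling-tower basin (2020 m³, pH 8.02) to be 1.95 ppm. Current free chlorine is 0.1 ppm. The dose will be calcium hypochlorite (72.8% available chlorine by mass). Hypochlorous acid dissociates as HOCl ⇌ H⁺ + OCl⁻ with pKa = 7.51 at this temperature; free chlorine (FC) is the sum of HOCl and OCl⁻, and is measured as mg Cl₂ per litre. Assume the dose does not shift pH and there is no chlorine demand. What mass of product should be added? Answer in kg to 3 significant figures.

Volume: 2020 m³ = 2,020,000 L.
[OCl⁻]/[HOCl] = 10^(pH − pKa) = 10^(8.02 − 7.51) = 3.236; fraction as HOCl = 1/(1 + 3.236) = 0.2361.
Free chlorine required for 1.95 ppm HOCl: 1.95 / 0.2361 = 8.26 ppm.
FC to add: 8.26 − 0.1 = 8.16 mg/L as Cl₂.
Cl₂ equivalent: 8.16 mg/L × 2,020,000 L = 16,480 g.
Product at 72.8% available Cl: 16,480 / 0.728 = 22,640 g.

22.6 kg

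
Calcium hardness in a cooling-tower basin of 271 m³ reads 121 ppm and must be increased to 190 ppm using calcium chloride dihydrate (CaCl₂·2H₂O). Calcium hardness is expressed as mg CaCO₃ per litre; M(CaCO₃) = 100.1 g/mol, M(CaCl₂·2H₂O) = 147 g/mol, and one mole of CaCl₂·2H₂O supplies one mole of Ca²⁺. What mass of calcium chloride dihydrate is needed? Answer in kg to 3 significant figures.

Volume: 271 m³ = 271,000 L.
Hardness to add: (190 − 121) = 69 mg/L as CaCO₃ × 271,000 L = 18,700 g as CaCO₃.
Moles of Ca²⁺ (1 mol Ca²⁺ ≡ 1 mol CaCO₃): 18,700 / 100.1 g/mol = 186.8 mol.
Mass of CaCl₂·2H₂O: 186.8 × 147 = 27,460 g.

27.5 kg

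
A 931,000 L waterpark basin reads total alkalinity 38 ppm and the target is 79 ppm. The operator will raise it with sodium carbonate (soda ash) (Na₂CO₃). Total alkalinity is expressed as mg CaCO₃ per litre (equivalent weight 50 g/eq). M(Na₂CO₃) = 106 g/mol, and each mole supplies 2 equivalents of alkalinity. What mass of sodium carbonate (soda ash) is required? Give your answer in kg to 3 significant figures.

40.5 kg

Alkalinity to add: (79 − 38) = 41 mg/L as CaCO₃ × 931,000 L = 38,170 g as CaCO₃.
Equivalents: 38,170 g ÷ 50 g/eq = 763.4 eq.
Each mole of Na₂CO₃ supplies 2 eq, so 763.4 / 2 = 381.7 mol.
Mass: 381.7 mol × 106 g/mol = 40,460 g.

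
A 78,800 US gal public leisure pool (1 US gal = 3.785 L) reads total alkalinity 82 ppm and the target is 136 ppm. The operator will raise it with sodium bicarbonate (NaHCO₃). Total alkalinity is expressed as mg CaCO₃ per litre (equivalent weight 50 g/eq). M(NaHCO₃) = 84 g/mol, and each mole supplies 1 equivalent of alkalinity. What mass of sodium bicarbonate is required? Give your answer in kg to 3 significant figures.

27.1 kg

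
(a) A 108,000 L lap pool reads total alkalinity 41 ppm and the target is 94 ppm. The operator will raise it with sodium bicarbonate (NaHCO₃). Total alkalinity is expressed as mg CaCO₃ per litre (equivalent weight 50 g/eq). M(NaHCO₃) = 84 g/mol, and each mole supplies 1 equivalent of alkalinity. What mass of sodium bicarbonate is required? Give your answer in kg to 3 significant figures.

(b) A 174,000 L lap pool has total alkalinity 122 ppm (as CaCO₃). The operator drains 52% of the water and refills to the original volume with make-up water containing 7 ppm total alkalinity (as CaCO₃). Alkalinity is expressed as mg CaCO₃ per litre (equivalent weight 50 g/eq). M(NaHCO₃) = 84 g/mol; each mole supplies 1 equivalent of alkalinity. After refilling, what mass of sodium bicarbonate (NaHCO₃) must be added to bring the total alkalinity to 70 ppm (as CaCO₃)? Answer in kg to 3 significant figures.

(a) 9.62 kg; (b) 2.28 kg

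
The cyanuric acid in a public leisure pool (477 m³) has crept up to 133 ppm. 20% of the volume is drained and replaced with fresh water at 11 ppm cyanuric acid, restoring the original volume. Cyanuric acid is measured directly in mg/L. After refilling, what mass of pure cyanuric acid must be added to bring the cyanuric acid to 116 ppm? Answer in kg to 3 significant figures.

Volume: 477 m³ = 477,000 L.
After draining 20% and refilling: 133 × 0.80 + 11 × 0.20 = 108.6 ppm.
Deficit to target: 116 − 108.6 = 7.4 mg/L.
Mass: 7.4 mg/L × 477,000 L = 3530 g cyanuric acid.

3.53 kg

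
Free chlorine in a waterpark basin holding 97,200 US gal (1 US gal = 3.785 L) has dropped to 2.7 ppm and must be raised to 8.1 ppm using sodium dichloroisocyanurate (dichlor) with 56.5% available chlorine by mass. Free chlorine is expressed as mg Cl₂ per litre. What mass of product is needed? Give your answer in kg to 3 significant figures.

Volume: 97,200 US gal × 3.785 L/gal = 367,902 L.
Chlorine deficit: 8.1 − 2.7 = 5.4 ppm = 5.4 mg/L as Cl₂.
Cl₂ equivalent needed: 5.4 mg/L × 367,902 L = 1,987,000 mg = 1987 g.
Product at 56.5% available chlorine: 1987 / 0.565 = 3516 g.

3.52 kg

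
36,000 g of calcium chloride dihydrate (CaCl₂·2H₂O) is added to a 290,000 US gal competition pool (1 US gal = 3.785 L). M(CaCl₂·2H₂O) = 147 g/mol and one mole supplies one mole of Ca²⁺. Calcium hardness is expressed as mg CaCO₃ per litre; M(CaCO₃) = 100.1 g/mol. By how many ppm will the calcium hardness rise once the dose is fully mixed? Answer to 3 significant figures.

22.3 ppm

Volume: 290,000 US gal × 3.785 L/gal = 1,097,650 L.
Moles of Ca²⁺: 36,000 g ÷ 147 g/mol = 244.9 mol.
As CaCO₃: 244.9 mol × 100.1 g/mol = 24,510 g.
Rise: 24,510 g / 1,097,650 L × 1000 = 22.33 mg/L.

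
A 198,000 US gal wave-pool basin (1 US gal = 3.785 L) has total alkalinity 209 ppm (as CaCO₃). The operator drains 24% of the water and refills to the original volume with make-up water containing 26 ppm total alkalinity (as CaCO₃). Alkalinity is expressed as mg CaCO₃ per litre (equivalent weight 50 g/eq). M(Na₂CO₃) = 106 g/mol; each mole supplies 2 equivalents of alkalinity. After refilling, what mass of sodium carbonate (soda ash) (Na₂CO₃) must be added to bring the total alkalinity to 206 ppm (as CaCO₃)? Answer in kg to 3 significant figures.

32.5 kg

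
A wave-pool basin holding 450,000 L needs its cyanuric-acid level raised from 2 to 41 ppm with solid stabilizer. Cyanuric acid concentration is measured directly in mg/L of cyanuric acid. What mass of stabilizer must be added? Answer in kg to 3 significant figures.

CYA to add: (41 − 2) = 39 mg/L × 450,000 L = 17,550 g cyanuric acid.

17.6 kg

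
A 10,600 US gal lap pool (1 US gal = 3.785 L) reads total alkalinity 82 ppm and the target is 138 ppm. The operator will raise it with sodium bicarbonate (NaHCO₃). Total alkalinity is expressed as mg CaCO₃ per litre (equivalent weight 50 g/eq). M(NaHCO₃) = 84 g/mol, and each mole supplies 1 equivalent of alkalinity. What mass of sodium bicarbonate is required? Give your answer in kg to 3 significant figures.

3.77 kg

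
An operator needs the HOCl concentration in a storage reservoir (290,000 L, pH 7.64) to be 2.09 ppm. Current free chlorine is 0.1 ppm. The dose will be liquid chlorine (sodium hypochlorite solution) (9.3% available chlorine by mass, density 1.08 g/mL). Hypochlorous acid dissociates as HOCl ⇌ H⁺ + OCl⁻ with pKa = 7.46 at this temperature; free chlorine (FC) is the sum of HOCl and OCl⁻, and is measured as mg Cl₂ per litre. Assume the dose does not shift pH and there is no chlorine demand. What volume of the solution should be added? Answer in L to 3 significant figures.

[OCl⁻]/[HOCl] = 10^(pH − pKa) = 10^(7.64 − 7.46) = 1.514; fraction as HOCl = 1/(1 + 1.514) = 0.3978.
Free chlorine required for 2.09 ppm HOCl: 2.09 / 0.3978 = 5.253 ppm.
FC to add: 5.253 − 0.1 = 5.153 mg/L as Cl₂.
Cl₂ equivalent: 5.153 mg/L × 290,000 L = 1494 g.
Product at 9.3% available Cl: 1494 / 0.093 = 16,070 g.
Volume: 16,070 g ÷ 1.08 g/mL = 14,880 mL.

14.9 L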